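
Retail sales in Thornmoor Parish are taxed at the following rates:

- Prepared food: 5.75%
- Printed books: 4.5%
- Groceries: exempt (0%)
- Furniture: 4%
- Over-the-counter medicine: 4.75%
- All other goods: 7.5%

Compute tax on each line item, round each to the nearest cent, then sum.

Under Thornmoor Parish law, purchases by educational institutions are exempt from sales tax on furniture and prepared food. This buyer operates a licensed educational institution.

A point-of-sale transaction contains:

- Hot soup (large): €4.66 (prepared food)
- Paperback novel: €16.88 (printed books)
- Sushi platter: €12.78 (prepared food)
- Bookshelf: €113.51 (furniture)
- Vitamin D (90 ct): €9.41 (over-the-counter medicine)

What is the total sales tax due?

€1.21

Hot soup (large) €4.66: prepared food, buyer-exempt → 0% → €0.00
Paperback novel €16.88: printed books → 4.5% → €0.76
Sushi platter €12.78: prepared food, buyer-exempt → 0% → €0.00
Bookshelf €113.51: furniture, buyer-exempt → 0% → €0.00
Vitamin D (90 ct) €9.41: over-the-counter medicine → 4.75% → €0.45
Total tax = €0.76 + €0.45 = €1.21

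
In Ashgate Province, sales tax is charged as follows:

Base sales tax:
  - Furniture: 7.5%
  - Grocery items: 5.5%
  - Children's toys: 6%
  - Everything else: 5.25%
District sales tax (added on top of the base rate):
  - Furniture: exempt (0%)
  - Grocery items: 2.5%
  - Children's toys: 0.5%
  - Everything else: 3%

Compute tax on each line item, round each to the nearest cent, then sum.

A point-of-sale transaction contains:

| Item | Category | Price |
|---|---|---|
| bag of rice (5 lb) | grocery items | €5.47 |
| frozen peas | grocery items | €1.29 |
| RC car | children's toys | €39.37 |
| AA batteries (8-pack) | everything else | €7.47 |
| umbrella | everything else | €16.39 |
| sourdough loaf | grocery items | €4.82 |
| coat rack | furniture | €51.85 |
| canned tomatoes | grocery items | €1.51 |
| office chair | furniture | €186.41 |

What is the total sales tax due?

Bag of rice (5 lb) €5.47: grocery items → 5.5% + 2.5% district = 8% → €0.44
Frozen peas €1.29: grocery items → 5.5% + 2.5% district = 8% → €0.10
RC car €39.37: children's toys → 6% + 0.5% district = 6.5% → €2.56
AA batteries (8-pack) €7.47: everything else → 5.25% + 3% district = 8.25% → €0.62
Umbrella €16.39: everything else → 5.25% + 3% district = 8.25% → €1.35
Sourdough loaf €4.82: grocery items → 5.5% + 2.5% district = 8% → €0.39
Coat rack €51.85: furniture → 7.5% + 0% district = 7.5% → €3.89
Canned tomatoes €1.51: grocery items → 5.5% + 2.5% district = 8% → €0.12
Office chair €186.41: furniture → 7.5% + 0% district = 7.5% → €13.98
Total tax = €0.44 + €0.10 + €2.56 + €0.62 + €1.35 + €0.39 + €3.89 + €0.12 + €13.98 = €23.45

€23.45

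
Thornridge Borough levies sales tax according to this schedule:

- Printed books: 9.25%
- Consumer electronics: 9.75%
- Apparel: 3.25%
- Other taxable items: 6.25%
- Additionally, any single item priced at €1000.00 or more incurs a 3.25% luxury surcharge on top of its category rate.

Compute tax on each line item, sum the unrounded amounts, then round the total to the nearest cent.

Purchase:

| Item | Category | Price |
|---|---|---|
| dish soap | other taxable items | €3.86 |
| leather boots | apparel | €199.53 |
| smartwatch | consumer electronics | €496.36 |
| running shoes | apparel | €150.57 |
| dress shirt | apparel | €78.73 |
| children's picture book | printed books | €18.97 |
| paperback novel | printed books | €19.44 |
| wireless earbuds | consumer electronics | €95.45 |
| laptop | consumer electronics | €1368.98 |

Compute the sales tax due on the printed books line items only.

Children's picture book €18.97: printed books → 9.25% → €1.754725
Paperback novel €19.44: printed books → 9.25% → €1.7982
Tax on printed books: unrounded sum = €3.552925 → €3.55

€3.55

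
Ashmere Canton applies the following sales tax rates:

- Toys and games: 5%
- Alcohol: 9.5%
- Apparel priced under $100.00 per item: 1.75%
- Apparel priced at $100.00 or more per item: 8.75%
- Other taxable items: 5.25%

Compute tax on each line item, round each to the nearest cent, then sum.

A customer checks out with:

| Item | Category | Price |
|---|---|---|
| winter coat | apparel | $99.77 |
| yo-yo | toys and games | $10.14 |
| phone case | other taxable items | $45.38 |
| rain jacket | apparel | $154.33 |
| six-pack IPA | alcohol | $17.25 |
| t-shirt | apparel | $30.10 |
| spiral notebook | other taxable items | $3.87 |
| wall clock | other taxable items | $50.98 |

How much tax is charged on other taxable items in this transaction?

Phone case $45.38: other taxable items → 5.25% → $2.38
Spiral notebook $3.87: other taxable items → 5.25% → $0.20
Wall clock $50.98: other taxable items → 5.25% → $2.68
Tax on other taxable items = $2.38 + $0.20 + $2.68 = $5.26

$5.26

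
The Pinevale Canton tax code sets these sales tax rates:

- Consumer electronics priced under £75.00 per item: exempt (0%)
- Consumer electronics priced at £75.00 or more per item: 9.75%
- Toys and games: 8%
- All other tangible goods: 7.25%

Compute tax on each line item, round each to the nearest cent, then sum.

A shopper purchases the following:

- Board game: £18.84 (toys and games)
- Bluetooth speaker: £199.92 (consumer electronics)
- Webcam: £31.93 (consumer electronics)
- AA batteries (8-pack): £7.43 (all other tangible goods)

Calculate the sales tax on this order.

Board game £18.84: toys and games → 8% → £1.51
Bluetooth speaker £199.92: consumer electronics, £75.00 or more → 9.75% → £19.49
Webcam £31.93: consumer electronics, under £75.00 → 0% → £0.00
AA batteries (8-pack) £7.43: all other tangible goods → 7.25% → £0.54
Total tax = £1.51 + £19.49 + £0.54 = £21.54

£21.54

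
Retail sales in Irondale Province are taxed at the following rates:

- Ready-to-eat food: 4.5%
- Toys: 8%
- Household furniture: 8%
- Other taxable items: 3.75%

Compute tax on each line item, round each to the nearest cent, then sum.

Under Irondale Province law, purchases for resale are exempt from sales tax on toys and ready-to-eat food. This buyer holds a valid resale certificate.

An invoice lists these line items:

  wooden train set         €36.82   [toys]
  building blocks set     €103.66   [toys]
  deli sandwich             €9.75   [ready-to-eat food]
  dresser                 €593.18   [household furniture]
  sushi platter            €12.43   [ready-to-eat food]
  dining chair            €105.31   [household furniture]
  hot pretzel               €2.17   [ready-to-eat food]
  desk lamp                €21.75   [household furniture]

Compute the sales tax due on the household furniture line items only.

€57.61

Dresser €593.18: household furniture → 8% → €47.45
Dining chair €105.31: household furniture → 8% → €8.42
Desk lamp €21.75: household furniture → 8% → €1.74
Tax on household furniture = €47.45 + €8.42 + €1.74 = €57.61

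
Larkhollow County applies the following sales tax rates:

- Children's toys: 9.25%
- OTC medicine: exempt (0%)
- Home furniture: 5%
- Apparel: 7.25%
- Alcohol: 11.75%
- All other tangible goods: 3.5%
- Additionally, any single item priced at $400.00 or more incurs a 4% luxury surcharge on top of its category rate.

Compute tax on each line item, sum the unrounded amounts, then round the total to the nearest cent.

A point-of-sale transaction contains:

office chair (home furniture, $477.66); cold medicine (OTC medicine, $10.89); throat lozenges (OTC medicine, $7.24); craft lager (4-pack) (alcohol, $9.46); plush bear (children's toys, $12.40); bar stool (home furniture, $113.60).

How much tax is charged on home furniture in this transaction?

$48.67

Office chair $477.66: home furniture → 5% + 4% surcharge = 9% → $42.9894
Bar stool $113.60: home furniture → 5% → $5.68
Tax on home furniture: unrounded sum = $48.6694 → $48.67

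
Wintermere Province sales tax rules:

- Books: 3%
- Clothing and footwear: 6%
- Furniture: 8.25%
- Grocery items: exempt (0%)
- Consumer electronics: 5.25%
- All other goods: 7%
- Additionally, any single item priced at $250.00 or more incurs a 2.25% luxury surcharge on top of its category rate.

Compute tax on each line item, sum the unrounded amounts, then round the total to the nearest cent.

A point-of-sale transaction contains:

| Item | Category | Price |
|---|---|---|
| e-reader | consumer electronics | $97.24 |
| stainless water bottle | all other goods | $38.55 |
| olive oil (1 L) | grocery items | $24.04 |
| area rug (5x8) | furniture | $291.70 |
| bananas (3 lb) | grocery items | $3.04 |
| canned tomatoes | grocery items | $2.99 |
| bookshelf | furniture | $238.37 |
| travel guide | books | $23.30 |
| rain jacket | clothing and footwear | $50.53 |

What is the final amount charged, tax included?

$831.59

E-reader $97.24: consumer electronics → 5.25% → $5.1051
Stainless water bottle $38.55: all other goods → 7% → $2.6985
Olive oil (1 L) $24.04: grocery items → 0% → $0.00
Area rug (5x8) $291.70: furniture → 8.25% + 2.25% surcharge = 10.5% → $30.6285
Bananas (3 lb) $3.04: grocery items → 0% → $0.00
Canned tomatoes $2.99: grocery items → 0% → $0.00
Bookshelf $238.37: furniture → 8.25% → $19.665525
Travel guide $23.30: books → 3% → $0.699
Rain jacket $50.53: clothing and footwear → 6% → $3.0318
Subtotal = $769.76; unrounded tax = $61.828425 → $61.83; total due = $831.59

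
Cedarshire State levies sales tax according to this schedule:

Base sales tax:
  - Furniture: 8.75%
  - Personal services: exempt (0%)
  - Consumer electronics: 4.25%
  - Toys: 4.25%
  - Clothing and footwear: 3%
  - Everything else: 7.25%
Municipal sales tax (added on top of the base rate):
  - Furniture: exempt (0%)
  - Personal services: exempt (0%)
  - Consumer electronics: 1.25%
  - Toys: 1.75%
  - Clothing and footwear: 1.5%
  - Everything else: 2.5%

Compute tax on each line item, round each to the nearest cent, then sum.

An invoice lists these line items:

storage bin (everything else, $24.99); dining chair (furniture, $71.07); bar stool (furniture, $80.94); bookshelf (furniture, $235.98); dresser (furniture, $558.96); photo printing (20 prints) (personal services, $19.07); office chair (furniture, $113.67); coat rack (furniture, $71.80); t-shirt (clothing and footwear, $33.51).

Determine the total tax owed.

$103.04

Storage bin $24.99: everything else → 7.25% + 2.5% municipal = 9.75% → $2.44
Dining chair $71.07: furniture → 8.75% + 0% municipal = 8.75% → $6.22
Bar stool $80.94: furniture → 8.75% + 0% municipal = 8.75% → $7.08
Bookshelf $235.98: furniture → 8.75% + 0% municipal = 8.75% → $20.65
Dresser $558.96: furniture → 8.75% + 0% municipal = 8.75% → $48.91
Photo printing (20 prints) $19.07: personal services → 0% + 0% municipal = 0% → $0.00
Office chair $113.67: furniture → 8.75% + 0% municipal = 8.75% → $9.95
Coat rack $71.80: furniture → 8.75% + 0% municipal = 8.75% → $6.28
T-shirt $33.51: clothing and footwear → 3% + 1.5% municipal = 4.5% → $1.51
Total tax = $2.44 + $6.22 + $7.08 + $20.65 + $48.91 + $9.95 + $6.28 + $1.51 = $103.04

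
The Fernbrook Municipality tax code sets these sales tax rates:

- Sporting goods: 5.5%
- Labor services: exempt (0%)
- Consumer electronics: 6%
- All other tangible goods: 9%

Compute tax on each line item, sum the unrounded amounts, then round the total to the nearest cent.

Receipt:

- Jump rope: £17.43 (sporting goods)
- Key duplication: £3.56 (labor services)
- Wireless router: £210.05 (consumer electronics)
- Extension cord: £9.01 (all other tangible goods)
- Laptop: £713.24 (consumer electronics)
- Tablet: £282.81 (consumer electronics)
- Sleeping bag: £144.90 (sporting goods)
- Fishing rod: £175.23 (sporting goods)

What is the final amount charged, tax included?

£1647.97

Jump rope £17.43: sporting goods → 5.5% → £0.95865
Key duplication £3.56: labor services → 0% → £0.00
Wireless router £210.05: consumer electronics → 6% → £12.603
Extension cord £9.01: all other tangible goods → 9% → £0.8109
Laptop £713.24: consumer electronics → 6% → £42.7944
Tablet £282.81: consumer electronics → 6% → £16.9686
Sleeping bag £144.90: sporting goods → 5.5% → £7.9695
Fishing rod £175.23: sporting goods → 5.5% → £9.63765
Subtotal = £1556.23; unrounded tax = £91.7427 → £91.74; total due = £1647.97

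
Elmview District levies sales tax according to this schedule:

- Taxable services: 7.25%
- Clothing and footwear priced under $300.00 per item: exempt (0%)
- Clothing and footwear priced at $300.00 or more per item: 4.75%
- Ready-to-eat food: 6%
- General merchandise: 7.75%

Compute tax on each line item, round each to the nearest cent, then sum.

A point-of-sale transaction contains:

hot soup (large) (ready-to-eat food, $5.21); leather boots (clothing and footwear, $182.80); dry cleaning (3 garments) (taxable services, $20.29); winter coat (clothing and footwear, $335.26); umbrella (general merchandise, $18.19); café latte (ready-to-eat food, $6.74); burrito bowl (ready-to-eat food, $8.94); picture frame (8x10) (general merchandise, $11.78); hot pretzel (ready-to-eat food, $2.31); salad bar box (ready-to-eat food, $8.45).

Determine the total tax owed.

$21.61

Hot soup (large) $5.21: ready-to-eat food → 6% → $0.31
Leather boots $182.80: clothing and footwear, under $300.00 → 0% → $0.00
Dry cleaning (3 garments) $20.29: taxable services → 7.25% → $1.47
Winter coat $335.26: clothing and footwear, $300.00 or more → 4.75% → $15.92
Umbrella $18.19: general merchandise → 7.75% → $1.41
Café latte $6.74: ready-to-eat food → 6% → $0.40
Burrito bowl $8.94: ready-to-eat food → 6% → $0.54
Picture frame (8x10) $11.78: general merchandise → 7.75% → $0.91
Hot pretzel $2.31: ready-to-eat food → 6% → $0.14
Salad bar box $8.45: ready-to-eat food → 6% → $0.51
Total tax = $0.31 + $1.47 + $15.92 + $1.41 + $0.40 + $0.54 + $0.91 + $0.14 + $0.51 = $21.61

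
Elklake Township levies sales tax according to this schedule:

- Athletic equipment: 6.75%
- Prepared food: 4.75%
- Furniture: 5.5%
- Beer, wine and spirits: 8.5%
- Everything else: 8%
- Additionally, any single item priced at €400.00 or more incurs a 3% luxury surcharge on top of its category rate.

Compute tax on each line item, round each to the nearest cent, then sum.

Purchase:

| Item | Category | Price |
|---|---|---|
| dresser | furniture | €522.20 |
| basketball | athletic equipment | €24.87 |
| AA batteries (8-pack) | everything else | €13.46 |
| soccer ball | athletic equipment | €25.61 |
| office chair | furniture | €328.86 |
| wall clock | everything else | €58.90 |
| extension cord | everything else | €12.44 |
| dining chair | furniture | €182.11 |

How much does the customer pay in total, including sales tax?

Dresser €522.20: furniture → 5.5% + 3% surcharge = 8.5% → €44.39
Basketball €24.87: athletic equipment → 6.75% → €1.68
AA batteries (8-pack) €13.46: everything else → 8% → €1.08
Soccer ball €25.61: athletic equipment → 6.75% → €1.73
Office chair €328.86: furniture → 5.5% → €18.09
Wall clock €58.90: everything else → 8% → €4.71
Extension cord €12.44: everything else → 8% → €1.00
Dining chair €182.11: furniture → 5.5% → €10.02
Subtotal = €1168.45; tax = €82.70; total due = €1251.15

€1251.15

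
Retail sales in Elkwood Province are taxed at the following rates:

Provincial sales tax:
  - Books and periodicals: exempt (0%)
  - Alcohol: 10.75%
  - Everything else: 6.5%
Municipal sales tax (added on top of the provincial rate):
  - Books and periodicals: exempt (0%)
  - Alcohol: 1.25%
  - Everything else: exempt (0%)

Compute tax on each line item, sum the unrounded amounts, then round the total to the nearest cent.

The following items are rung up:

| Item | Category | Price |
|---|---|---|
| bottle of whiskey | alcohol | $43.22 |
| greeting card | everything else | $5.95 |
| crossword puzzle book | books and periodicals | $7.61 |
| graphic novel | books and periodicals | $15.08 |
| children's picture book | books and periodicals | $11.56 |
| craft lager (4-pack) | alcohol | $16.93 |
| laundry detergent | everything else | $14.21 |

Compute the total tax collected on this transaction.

$8.53

Bottle of whiskey $43.22: alcohol → 10.75% + 1.25% municipal = 12% → $5.1864
Greeting card $5.95: everything else → 6.5% + 0% municipal = 6.5% → $0.38675
Crossword puzzle book $7.61: books and periodicals → 0% + 0% municipal = 0% → $0.00
Graphic novel $15.08: books and periodicals → 0% + 0% municipal = 0% → $0.00
Children's picture book $11.56: books and periodicals → 0% + 0% municipal = 0% → $0.00
Craft lager (4-pack) $16.93: alcohol → 10.75% + 1.25% municipal = 12% → $2.0316
Laundry detergent $14.21: everything else → 6.5% + 0% municipal = 6.5% → $0.92365
Unrounded tax sum = $8.5284 → $8.53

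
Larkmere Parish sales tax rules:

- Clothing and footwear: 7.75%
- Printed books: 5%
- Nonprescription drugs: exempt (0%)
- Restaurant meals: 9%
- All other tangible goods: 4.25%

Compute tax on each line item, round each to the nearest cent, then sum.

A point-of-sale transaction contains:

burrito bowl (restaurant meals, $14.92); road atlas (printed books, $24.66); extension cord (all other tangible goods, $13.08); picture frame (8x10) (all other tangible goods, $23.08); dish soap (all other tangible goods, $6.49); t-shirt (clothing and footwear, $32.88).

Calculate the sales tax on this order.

Burrito bowl $14.92: restaurant meals → 9% → $1.34
Road atlas $24.66: printed books → 5% → $1.23
Extension cord $13.08: all other tangible goods → 4.25% → $0.56
Picture frame (8x10) $23.08: all other tangible goods → 4.25% → $0.98
Dish soap $6.49: all other tangible goods → 4.25% → $0.28
T-shirt $32.88: clothing and footwear → 7.75% → $2.55
Total tax = $1.34 + $1.23 + $0.56 + $0.98 + $0.28 + $2.55 = $6.94

$6.94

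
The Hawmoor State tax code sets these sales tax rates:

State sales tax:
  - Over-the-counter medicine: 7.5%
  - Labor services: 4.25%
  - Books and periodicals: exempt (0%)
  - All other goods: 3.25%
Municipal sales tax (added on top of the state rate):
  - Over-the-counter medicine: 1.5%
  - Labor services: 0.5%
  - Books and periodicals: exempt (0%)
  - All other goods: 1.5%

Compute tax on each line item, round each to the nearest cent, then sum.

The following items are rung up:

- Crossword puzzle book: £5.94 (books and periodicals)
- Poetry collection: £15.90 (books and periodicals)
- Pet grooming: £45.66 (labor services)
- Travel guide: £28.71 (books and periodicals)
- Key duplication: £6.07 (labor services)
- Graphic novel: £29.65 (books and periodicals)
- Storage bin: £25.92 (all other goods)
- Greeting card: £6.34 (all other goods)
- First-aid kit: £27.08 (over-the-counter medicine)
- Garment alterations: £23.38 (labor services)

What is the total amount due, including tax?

£222.19

Crossword puzzle book £5.94: books and periodicals → 0% + 0% municipal = 0% → £0.00
Poetry collection £15.90: books and periodicals → 0% + 0% municipal = 0% → £0.00
Pet grooming £45.66: labor services → 4.25% + 0.5% municipal = 4.75% → £2.17
Travel guide £28.71: books and periodicals → 0% + 0% municipal = 0% → £0.00
Key duplication £6.07: labor services → 4.25% + 0.5% municipal = 4.75% → £0.29
Graphic novel £29.65: books and periodicals → 0% + 0% municipal = 0% → £0.00
Storage bin £25.92: all other goods → 3.25% + 1.5% municipal = 4.75% → £1.23
Greeting card £6.34: all other goods → 3.25% + 1.5% municipal = 4.75% → £0.30
First-aid kit £27.08: over-the-counter medicine → 7.5% + 1.5% municipal = 9% → £2.44
Garment alterations £23.38: labor services → 4.25% + 0.5% municipal = 4.75% → £1.11
Subtotal = £214.65; tax = £7.54; total due = £222.19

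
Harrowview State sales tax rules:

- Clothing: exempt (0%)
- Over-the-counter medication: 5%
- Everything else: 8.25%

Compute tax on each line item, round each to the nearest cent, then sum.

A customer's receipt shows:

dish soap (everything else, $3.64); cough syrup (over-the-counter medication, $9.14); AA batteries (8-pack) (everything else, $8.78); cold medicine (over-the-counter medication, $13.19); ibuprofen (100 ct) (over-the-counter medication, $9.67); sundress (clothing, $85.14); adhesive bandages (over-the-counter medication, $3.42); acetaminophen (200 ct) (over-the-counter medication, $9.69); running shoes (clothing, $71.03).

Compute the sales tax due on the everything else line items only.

$1.02

Dish soap $3.64: everything else → 8.25% → $0.30
AA batteries (8-pack) $8.78: everything else → 8.25% → $0.72
Tax on everything else = $0.30 + $0.72 = $1.02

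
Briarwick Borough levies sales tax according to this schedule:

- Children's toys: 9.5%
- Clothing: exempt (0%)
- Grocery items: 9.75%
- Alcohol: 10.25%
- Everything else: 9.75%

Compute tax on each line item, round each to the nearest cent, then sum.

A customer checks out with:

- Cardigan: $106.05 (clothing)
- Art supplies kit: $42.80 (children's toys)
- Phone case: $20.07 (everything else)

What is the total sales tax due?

$6.03

Cardigan $106.05: clothing → 0% → $0.00
Art supplies kit $42.80: children's toys → 9.5% → $4.07
Phone case $20.07: everything else → 9.75% → $1.96
Total tax = $4.07 + $1.96 = $6.03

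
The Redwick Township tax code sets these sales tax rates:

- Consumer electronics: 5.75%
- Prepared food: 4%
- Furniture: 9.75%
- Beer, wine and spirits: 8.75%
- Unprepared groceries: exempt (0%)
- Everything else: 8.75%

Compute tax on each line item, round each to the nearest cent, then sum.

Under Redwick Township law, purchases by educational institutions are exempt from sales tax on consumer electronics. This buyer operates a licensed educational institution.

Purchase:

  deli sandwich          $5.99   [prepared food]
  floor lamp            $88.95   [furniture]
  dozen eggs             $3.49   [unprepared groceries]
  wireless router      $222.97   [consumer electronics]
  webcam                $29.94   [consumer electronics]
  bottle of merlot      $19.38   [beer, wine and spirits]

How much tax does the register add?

$10.61

Deli sandwich $5.99: prepared food → 4% → $0.24
Floor lamp $88.95: furniture → 9.75% → $8.67
Dozen eggs $3.49: unprepared groceries → 0% → $0.00
Wireless router $222.97: consumer electronics, buyer-exempt → 0% → $0.00
Webcam $29.94: consumer electronics, buyer-exempt → 0% → $0.00
Bottle of merlot $19.38: beer, wine and spirits → 8.75% → $1.70
Total tax = $0.24 + $8.67 + $1.70 = $10.61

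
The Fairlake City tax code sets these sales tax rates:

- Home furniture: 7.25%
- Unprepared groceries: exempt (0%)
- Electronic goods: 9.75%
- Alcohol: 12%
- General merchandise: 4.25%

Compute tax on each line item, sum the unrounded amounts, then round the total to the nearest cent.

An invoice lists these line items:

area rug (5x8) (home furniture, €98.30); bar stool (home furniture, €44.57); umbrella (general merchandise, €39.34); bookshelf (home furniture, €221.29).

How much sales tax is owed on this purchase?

€28.07

Area rug (5x8) €98.30: home furniture → 7.25% → €7.12675
Bar stool €44.57: home furniture → 7.25% → €3.231325
Umbrella €39.34: general merchandise → 4.25% → €1.67195
Bookshelf €221.29: home furniture → 7.25% → €16.043525
Unrounded tax sum = €28.07355 → €28.07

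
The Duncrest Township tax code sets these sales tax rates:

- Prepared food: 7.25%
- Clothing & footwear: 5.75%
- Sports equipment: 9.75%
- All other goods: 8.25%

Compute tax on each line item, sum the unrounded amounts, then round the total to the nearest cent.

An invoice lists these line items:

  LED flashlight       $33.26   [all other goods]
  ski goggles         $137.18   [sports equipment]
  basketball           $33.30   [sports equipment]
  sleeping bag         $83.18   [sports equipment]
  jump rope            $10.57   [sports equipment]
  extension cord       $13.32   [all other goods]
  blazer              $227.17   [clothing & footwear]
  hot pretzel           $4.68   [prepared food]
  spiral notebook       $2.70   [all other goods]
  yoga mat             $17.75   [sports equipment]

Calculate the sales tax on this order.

$44.96

LED flashlight $33.26: all other goods → 8.25% → $2.74395
Ski goggles $137.18: sports equipment → 9.75% → $13.37505
Basketball $33.30: sports equipment → 9.75% → $3.24675
Sleeping bag $83.18: sports equipment → 9.75% → $8.11005
Jump rope $10.57: sports equipment → 9.75% → $1.030575
Extension cord $13.32: all other goods → 8.25% → $1.0989
Blazer $227.17: clothing & footwear → 5.75% → $13.062275
Hot pretzel $4.68: prepared food → 7.25% → $0.3393
Spiral notebook $2.70: all other goods → 8.25% → $0.22275
Yoga mat $17.75: sports equipment → 9.75% → $1.730625
Unrounded tax sum = $44.960225 → $44.96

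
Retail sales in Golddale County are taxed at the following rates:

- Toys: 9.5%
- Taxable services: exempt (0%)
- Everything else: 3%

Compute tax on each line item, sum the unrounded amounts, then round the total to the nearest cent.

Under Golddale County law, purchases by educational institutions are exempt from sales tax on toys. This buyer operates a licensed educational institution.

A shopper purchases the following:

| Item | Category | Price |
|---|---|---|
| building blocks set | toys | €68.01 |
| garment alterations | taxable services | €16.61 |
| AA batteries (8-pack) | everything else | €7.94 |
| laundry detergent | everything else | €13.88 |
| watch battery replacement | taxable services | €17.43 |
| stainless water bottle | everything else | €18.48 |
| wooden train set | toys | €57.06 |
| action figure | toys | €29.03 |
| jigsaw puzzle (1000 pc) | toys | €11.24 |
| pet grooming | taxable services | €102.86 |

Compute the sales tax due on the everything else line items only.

AA batteries (8-pack) €7.94: everything else → 3% → €0.2382
Laundry detergent €13.88: everything else → 3% → €0.4164
Stainless water bottle €18.48: everything else → 3% → €0.5544
Tax on everything else: unrounded sum = €1.209 → €1.21

€1.21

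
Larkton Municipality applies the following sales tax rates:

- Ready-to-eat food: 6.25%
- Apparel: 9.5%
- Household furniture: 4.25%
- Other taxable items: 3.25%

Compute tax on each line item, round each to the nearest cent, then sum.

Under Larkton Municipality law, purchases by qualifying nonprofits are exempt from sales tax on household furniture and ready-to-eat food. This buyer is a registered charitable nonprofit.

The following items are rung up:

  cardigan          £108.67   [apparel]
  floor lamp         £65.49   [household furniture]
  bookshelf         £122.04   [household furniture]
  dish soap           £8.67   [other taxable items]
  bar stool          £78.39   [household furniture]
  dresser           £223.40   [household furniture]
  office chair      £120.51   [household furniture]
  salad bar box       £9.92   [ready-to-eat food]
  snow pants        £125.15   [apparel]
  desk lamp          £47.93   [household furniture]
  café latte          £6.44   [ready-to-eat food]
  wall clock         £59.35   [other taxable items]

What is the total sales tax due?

Cardigan £108.67: apparel → 9.5% → £10.32
Floor lamp £65.49: household furniture, buyer-exempt → 0% → £0.00
Bookshelf £122.04: household furniture, buyer-exempt → 0% → £0.00
Dish soap £8.67: other taxable items → 3.25% → £0.28
Bar stool £78.39: household furniture, buyer-exempt → 0% → £0.00
Dresser £223.40: household furniture, buyer-exempt → 0% → £0.00
Office chair £120.51: household furniture, buyer-exempt → 0% → £0.00
Salad bar box £9.92: ready-to-eat food, buyer-exempt → 0% → £0.00
Snow pants £125.15: apparel → 9.5% → £11.89
Desk lamp £47.93: household furniture, buyer-exempt → 0% → £0.00
Café latte £6.44: ready-to-eat food, buyer-exempt → 0% → £0.00
Wall clock £59.35: other taxable items → 3.25% → £1.93
Total tax = £10.32 + £0.28 + £11.89 + £1.93 = £24.42

£24.42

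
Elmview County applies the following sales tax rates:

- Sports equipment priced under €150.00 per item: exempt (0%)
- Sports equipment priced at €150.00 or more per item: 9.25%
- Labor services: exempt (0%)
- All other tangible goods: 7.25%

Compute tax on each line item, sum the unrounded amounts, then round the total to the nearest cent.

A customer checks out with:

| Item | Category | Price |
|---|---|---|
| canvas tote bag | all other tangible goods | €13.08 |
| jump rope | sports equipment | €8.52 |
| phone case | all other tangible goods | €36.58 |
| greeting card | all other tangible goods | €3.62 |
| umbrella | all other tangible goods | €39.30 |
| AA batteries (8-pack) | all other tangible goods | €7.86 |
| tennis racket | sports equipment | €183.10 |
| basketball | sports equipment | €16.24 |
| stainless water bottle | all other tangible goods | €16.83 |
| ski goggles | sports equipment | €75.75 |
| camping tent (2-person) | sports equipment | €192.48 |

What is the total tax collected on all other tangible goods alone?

€8.50

Canvas tote bag €13.08: all other tangible goods → 7.25% → €0.9483
Phone case €36.58: all other tangible goods → 7.25% → €2.65205
Greeting card €3.62: all other tangible goods → 7.25% → €0.26245
Umbrella €39.30: all other tangible goods → 7.25% → €2.84925
AA batteries (8-pack) €7.86: all other tangible goods → 7.25% → €0.56985
Stainless water bottle €16.83: all other tangible goods → 7.25% → €1.220175
Tax on all other tangible goods: unrounded sum = €8.502075 → €8.50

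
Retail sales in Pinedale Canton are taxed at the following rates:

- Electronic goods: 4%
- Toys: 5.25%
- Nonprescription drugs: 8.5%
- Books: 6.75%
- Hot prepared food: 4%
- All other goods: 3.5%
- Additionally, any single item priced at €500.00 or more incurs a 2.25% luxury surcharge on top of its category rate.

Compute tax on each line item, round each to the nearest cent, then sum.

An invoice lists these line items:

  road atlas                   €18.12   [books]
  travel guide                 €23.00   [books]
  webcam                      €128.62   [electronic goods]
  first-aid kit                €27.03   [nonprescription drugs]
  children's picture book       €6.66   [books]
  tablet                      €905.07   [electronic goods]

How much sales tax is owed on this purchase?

Road atlas €18.12: books → 6.75% → €1.22
Travel guide €23.00: books → 6.75% → €1.55
Webcam €128.62: electronic goods → 4% → €5.14
First-aid kit €27.03: nonprescription drugs → 8.5% → €2.30
Children's picture book €6.66: books → 6.75% → €0.45
Tablet €905.07: electronic goods → 4% + 2.25% surcharge = 6.25% → €56.57
Total tax = €1.22 + €1.55 + €5.14 + €2.30 + €0.45 + €56.57 = €67.23

€67.23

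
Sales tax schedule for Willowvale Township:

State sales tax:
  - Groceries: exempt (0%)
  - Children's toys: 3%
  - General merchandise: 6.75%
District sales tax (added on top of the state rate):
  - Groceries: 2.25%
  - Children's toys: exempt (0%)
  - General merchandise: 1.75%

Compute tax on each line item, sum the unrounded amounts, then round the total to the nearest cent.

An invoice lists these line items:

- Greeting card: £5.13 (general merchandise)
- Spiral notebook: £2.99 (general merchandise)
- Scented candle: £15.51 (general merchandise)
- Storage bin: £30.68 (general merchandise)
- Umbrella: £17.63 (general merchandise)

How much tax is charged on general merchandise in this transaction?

£6.11

Greeting card £5.13: general merchandise → 6.75% + 1.75% district = 8.5% → £0.43605
Spiral notebook £2.99: general merchandise → 6.75% + 1.75% district = 8.5% → £0.25415
Scented candle £15.51: general merchandise → 6.75% + 1.75% district = 8.5% → £1.31835
Storage bin £30.68: general merchandise → 6.75% + 1.75% district = 8.5% → £2.6078
Umbrella £17.63: general merchandise → 6.75% + 1.75% district = 8.5% → £1.49855
Tax on general merchandise: unrounded sum = £6.1149 → £6.11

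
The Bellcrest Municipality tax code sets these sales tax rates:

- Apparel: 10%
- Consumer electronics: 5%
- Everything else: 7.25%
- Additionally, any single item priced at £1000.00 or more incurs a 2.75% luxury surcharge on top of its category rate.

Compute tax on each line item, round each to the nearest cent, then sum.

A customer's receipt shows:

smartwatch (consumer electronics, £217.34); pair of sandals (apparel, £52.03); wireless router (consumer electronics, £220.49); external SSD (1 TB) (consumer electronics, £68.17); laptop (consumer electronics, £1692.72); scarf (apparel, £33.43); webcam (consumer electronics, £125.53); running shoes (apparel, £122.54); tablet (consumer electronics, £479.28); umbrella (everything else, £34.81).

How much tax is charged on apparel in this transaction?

Pair of sandals £52.03: apparel → 10% → £5.20
Scarf £33.43: apparel → 10% → £3.34
Running shoes £122.54: apparel → 10% → £12.25
Tax on apparel = £5.20 + £3.34 + £12.25 = £20.79

£20.79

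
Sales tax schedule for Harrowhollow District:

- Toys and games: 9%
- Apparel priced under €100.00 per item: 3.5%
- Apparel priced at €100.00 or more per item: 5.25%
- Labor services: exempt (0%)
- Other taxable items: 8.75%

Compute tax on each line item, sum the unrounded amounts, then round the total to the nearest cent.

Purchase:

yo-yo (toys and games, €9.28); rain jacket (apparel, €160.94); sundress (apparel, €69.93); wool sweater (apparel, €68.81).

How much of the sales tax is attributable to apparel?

Rain jacket €160.94: apparel, €100.00 or more → 5.25% → €8.44935
Sundress €69.93: apparel, under €100.00 → 3.5% → €2.44755
Wool sweater €68.81: apparel, under €100.00 → 3.5% → €2.40835
Tax on apparel: unrounded sum = €13.30525 → €13.31

€13.31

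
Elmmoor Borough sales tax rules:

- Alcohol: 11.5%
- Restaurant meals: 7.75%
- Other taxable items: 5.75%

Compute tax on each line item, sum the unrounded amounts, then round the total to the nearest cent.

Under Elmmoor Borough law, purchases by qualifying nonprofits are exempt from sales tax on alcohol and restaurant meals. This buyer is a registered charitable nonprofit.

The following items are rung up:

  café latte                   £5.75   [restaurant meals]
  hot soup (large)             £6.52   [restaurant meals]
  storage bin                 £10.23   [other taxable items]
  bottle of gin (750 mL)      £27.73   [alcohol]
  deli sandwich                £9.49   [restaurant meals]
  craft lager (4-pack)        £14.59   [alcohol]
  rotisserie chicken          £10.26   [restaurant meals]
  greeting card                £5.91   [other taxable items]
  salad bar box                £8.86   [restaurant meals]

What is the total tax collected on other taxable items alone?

£0.93

Storage bin £10.23: other taxable items → 5.75% → £0.588225
Greeting card £5.91: other taxable items → 5.75% → £0.339825
Tax on other taxable items: unrounded sum = £0.92805 → £0.93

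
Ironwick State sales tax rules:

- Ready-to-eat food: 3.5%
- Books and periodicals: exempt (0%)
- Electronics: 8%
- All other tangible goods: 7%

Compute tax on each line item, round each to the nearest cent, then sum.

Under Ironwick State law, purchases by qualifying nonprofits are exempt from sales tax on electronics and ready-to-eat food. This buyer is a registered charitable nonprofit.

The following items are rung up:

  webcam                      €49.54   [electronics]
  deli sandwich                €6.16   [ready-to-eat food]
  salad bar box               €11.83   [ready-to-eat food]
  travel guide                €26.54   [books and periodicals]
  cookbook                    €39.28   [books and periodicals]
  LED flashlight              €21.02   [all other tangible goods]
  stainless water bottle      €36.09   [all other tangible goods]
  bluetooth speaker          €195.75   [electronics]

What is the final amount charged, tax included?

Webcam €49.54: electronics, buyer-exempt → 0% → €0.00
Deli sandwich €6.16: ready-to-eat food, buyer-exempt → 0% → €0.00
Salad bar box €11.83: ready-to-eat food, buyer-exempt → 0% → €0.00
Travel guide €26.54: books and periodicals → 0% → €0.00
Cookbook €39.28: books and periodicals → 0% → €0.00
LED flashlight €21.02: all other tangible goods → 7% → €1.47
Stainless water bottle €36.09: all other tangible goods → 7% → €2.53
Bluetooth speaker €195.75: electronics, buyer-exempt → 0% → €0.00
Subtotal = €386.21; tax = €4.00; total due = €390.21

€390.21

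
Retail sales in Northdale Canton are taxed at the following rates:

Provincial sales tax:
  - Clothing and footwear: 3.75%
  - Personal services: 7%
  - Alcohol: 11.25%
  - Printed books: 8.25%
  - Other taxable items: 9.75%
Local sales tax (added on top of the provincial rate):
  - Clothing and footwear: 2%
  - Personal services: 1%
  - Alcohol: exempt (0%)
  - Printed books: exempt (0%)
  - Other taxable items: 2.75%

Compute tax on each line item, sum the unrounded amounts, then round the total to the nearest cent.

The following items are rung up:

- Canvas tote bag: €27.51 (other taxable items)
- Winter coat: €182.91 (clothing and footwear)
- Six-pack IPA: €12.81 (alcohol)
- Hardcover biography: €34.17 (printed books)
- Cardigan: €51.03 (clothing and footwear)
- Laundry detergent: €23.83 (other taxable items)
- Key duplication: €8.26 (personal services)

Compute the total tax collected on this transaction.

Canvas tote bag €27.51: other taxable items → 9.75% + 2.75% local = 12.5% → €3.43875
Winter coat €182.91: clothing and footwear → 3.75% + 2% local = 5.75% → €10.517325
Six-pack IPA €12.81: alcohol → 11.25% + 0% local = 11.25% → €1.441125
Hardcover biography €34.17: printed books → 8.25% + 0% local = 8.25% → €2.819025
Cardigan €51.03: clothing and footwear → 3.75% + 2% local = 5.75% → €2.934225
Laundry detergent €23.83: other taxable items → 9.75% + 2.75% local = 12.5% → €2.97875
Key duplication €8.26: personal services → 7% + 1% local = 8% → €0.6608
Unrounded tax sum = €24.79 → €24.79

€24.79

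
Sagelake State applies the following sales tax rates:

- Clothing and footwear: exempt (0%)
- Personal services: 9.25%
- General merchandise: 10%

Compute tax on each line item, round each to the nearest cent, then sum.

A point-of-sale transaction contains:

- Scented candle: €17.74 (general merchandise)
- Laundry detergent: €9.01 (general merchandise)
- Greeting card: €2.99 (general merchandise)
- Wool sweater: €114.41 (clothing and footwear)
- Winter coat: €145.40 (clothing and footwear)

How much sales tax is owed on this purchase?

Scented candle €17.74: general merchandise → 10% → €1.77
Laundry detergent €9.01: general merchandise → 10% → €0.90
Greeting card €2.99: general merchandise → 10% → €0.30
Wool sweater €114.41: clothing and footwear → 0% → €0.00
Winter coat €145.40: clothing and footwear → 0% → €0.00
Total tax = €1.77 + €0.90 + €0.30 = €2.97

€2.97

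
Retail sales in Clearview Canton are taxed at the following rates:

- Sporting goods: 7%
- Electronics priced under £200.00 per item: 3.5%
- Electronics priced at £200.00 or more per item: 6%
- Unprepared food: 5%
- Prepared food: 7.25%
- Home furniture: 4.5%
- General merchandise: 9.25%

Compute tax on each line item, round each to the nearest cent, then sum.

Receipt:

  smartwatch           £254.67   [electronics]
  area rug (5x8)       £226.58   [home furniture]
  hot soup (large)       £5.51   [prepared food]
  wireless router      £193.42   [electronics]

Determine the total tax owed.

Smartwatch £254.67: electronics, £200.00 or more → 6% → £15.28
Area rug (5x8) £226.58: home furniture → 4.5% → £10.20
Hot soup (large) £5.51: prepared food → 7.25% → £0.40
Wireless router £193.42: electronics, under £200.00 → 3.5% → £6.77
Total tax = £15.28 + £10.20 + £0.40 + £6.77 = £32.65

£32.65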